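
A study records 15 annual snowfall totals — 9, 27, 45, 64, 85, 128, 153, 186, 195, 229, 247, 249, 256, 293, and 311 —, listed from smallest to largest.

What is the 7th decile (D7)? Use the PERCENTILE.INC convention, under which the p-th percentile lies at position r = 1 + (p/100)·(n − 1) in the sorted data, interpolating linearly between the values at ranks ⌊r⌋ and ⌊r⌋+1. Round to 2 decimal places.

243.40

n = 15.
r = 1 + (70/100)·(15 − 1) = 1 + 9.8 = 10.8.
Rank 10 is 229 and rank 11 is 247.
Interpolate: 229 + 0.8·(247 − 229) = 229 + 0.8·18 = 243.4.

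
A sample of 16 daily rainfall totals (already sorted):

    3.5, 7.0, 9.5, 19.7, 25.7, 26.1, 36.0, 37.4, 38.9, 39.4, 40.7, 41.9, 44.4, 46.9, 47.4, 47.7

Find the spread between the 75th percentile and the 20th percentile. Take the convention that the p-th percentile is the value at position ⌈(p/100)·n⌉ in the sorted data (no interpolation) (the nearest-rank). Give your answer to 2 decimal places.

22.20

n = 16.
P20: rank ⌈20/100·16⌉ = 4 → 19.7.
P75: rank ⌈75/100·16⌉ = 12 → 41.9.
Difference: 41.9 − 19.7 = 22.2.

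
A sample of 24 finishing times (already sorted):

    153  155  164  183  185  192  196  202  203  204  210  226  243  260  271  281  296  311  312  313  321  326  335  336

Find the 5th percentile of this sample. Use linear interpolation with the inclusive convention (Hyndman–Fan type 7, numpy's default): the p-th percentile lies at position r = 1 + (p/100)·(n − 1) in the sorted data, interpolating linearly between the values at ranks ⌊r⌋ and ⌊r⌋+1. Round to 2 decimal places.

n = 24.
r = 1 + (5/100)·(24 − 1) = 1 + 1.15 = 2.15.
Rank 2 is 155 and rank 3 is 164.
Interpolate: 155 + 0.15·(164 − 155) = 155 + 0.15·9 = 156.35.

156.35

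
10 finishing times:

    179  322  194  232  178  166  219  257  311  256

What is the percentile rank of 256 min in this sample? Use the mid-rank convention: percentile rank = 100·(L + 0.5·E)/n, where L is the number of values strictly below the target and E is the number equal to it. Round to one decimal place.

Sorted: 166, 178, 179, 194, 219, 232, 256, 257, 311, 322.
Count below 256: L = 6; count equal: E = 1; n = 10.
Percentile rank = 100·(6 + 0.5·1)/10 = 100·6.5/10 = 65.

65.0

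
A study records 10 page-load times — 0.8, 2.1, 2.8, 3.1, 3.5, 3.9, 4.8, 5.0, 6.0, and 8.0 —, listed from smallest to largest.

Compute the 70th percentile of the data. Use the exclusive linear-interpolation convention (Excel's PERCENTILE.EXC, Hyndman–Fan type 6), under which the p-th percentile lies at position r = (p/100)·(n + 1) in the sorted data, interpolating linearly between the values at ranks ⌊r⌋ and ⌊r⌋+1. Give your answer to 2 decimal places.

4.94

n = 10.
r = (70/100)·(10 + 1) = 7.7.
Rank 7 is 4.8 and rank 8 is 5.0.
Interpolate: 4.8 + 0.7·(5.0 − 4.8) = 4.8 + 0.7·0.2 = 4.94.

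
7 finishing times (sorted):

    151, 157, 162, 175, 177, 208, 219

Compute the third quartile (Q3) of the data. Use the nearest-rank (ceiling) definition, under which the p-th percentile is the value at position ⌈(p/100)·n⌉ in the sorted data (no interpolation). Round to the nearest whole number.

208

n = 7.
Position = ⌈75/100 · 7⌉ = ⌈5.25⌉ = 6.
The value at rank 6 is 208.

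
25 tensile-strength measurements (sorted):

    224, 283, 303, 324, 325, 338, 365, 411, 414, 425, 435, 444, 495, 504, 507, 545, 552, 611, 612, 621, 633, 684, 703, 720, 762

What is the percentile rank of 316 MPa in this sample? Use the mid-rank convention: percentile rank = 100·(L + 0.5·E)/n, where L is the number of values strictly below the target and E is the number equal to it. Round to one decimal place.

12.0

Count below 316: L = 3; count equal: E = 0; n = 25.
Percentile rank = 100·(3 + 0.5·0)/25 = 100·3/25 = 12.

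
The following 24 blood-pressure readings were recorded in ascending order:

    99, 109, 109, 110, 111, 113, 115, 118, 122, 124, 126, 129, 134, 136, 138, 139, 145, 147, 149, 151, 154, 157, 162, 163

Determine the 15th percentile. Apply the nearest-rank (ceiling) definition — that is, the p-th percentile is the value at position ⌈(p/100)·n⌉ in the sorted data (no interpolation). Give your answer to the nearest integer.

110

n = 24.
Position = ⌈15/100 · 24⌉ = ⌈3.6⌉ = 4.
The value at rank 4 is 110.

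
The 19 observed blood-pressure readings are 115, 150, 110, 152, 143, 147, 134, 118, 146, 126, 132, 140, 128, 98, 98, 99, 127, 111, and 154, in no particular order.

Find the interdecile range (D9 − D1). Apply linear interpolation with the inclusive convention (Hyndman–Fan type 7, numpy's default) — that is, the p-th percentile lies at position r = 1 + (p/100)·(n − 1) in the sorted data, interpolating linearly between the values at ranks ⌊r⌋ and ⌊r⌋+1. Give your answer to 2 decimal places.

Sorted: 98, 98, 99, 110, 111, 115, 118, 126, 127, 128, 132, 134, 140, 143, 146, 147, 150, 152, 154.
n = 19.
P10: r = 2.8; ranks 2–3 are 98, 99; interpolating gives 98.8.
P90: r = 17.2; ranks 17–18 are 150, 152; interpolating gives 150.4.
Difference: 150.4 − 98.8 = 51.6.

51.60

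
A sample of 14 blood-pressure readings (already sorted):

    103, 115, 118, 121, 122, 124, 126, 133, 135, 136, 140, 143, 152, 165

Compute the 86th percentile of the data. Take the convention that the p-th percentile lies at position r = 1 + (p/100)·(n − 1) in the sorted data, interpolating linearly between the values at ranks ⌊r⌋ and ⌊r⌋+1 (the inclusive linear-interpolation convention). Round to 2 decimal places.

n = 14.
r = 1 + (86/100)·(14 − 1) = 1 + 11.18 = 12.18.
Rank 12 is 143 and rank 13 is 152.
Interpolate: 143 + 0.18·(152 − 143) = 143 + 0.18·9 = 144.62.

144.62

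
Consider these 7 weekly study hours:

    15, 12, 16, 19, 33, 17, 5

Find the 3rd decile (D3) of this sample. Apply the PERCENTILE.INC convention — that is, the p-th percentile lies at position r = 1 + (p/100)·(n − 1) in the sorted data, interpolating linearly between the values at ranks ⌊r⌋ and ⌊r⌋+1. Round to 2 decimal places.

14.40

Sorted: 5, 12, 15, 16, 17, 19, 33.
n = 7.
r = 1 + (30/100)·(7 − 1) = 1 + 1.8 = 2.8.
Rank 2 is 12 and rank 3 is 15.
Interpolate: 12 + 0.8·(15 − 12) = 12 + 0.8·3 = 14.4.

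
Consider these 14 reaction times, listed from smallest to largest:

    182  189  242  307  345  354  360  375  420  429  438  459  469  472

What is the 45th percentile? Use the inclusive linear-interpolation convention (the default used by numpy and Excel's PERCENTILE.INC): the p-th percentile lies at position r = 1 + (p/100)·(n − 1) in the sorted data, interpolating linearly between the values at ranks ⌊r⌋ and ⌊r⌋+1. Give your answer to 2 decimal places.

359.10

n = 14.
r = 1 + (45/100)·(14 − 1) = 1 + 5.85 = 6.85.
Rank 6 is 354 and rank 7 is 360.
Interpolate: 354 + 0.85·(360 − 354) = 354 + 0.85·6 = 359.1.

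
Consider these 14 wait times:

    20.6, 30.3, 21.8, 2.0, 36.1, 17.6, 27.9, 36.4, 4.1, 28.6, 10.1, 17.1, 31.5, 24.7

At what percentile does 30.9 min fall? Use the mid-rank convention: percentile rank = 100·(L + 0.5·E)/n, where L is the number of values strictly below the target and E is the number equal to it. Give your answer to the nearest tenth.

Sorted: 2.0, 4.1, 10.1, 17.1, 17.6, 20.6, 21.8, 24.7, 27.9, 28.6, 30.3, 31.5, 36.1, 36.4.
Count below 30.9: L = 11; count equal: E = 0; n = 14.
Percentile rank = 100·(11 + 0.5·0)/14 = 100·11/14 = 78.57.

78.6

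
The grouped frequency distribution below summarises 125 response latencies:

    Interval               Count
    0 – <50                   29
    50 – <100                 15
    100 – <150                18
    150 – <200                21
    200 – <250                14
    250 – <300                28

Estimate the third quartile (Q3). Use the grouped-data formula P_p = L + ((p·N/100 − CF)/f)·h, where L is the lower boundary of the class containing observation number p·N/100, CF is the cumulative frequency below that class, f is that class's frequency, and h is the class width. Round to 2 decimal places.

238.39

N = 125; target position k = 75/100 · 125 = 93.75.
Cumulative frequencies: 29, 44, 62, 83, 97, 125.
Observation 93.75 falls in the class 200 – <250.
L = 200, CF = 83, f = 14, h = 50.
P75 = 200 + ((93.75 − 83)/14)·50 = 200 + 38.3929 = 238.393.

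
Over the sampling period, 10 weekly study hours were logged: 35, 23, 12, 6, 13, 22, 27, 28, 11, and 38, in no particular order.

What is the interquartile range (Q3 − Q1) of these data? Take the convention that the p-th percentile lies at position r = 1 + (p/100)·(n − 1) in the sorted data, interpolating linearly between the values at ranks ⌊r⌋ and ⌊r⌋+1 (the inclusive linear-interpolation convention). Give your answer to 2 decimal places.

15.50

Sorted: 6, 11, 12, 13, 22, 23, 27, 28, 35, 38.
n = 10.
P25: r = 3.25; ranks 3–4 are 12, 13; interpolating gives 12.25.
P75: r = 7.75; ranks 7–8 are 27, 28; interpolating gives 27.75.
Difference: 27.75 − 12.25 = 15.5.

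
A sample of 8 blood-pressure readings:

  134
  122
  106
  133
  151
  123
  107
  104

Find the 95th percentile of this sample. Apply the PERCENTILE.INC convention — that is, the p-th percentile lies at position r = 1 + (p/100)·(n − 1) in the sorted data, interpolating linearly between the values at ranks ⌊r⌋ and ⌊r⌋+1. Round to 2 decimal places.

145.05

Sorted: 104, 106, 107, 122, 123, 133, 134, 151.
n = 8.
r = 1 + (95/100)·(8 − 1) = 1 + 6.65 = 7.65.
Rank 7 is 134 and rank 8 is 151.
Interpolate: 134 + 0.65·(151 − 134) = 134 + 0.65·17 = 145.05.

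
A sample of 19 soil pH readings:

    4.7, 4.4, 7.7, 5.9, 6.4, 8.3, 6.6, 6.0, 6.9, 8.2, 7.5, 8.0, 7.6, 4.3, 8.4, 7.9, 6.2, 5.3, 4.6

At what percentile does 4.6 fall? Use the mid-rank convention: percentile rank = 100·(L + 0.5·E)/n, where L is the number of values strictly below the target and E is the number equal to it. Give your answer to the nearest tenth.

13.2

Sorted: 4.3, 4.4, 4.6, 4.7, 5.3, 5.9, 6.0, 6.2, 6.4, 6.6, 6.9, 7.5, 7.6, 7.7, 7.9, 8.0, 8.2, 8.3, 8.4.
Count below 4.6: L = 2; count equal: E = 1; n = 19.
Percentile rank = 100·(2 + 0.5·1)/19 = 100·2.5/19 = 13.16.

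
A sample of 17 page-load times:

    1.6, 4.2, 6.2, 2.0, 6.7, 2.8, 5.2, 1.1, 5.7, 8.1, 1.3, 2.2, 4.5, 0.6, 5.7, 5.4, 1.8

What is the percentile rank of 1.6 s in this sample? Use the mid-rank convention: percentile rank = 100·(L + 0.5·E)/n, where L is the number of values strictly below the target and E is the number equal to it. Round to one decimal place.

20.6

Sorted: 0.6, 1.1, 1.3, 1.6, 1.8, 2.0, 2.2, 2.8, 4.2, 4.5, 5.2, 5.4, 5.7, 5.7, 6.2, 6.7, 8.1.
Count below 1.6: L = 3; count equal: E = 1; n = 17.
Percentile rank = 100·(3 + 0.5·1)/17 = 100·3.5/17 = 20.59.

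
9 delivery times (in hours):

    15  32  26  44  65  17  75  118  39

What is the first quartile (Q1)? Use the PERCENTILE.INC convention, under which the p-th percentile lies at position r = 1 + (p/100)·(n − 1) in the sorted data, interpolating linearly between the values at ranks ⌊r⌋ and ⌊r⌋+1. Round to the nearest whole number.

Sorted: 15, 17, 26, 32, 39, 44, 65, 75, 118.
n = 9.
r = 1 + (25/100)·(9 − 1) = 1 + 2 = 3.
r is an integer, so P25 is the value at rank 3: 26.

26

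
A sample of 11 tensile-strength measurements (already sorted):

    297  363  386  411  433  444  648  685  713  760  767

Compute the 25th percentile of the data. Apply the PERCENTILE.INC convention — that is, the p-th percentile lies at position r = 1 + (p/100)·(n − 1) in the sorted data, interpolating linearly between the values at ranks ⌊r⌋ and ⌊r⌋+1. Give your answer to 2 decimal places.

398.50

n = 11.
r = 1 + (25/100)·(11 − 1) = 1 + 2.5 = 3.5.
Rank 3 is 386 and rank 4 is 411.
Interpolate: 386 + 0.5·(411 − 386) = 386 + 0.5·25 = 398.5.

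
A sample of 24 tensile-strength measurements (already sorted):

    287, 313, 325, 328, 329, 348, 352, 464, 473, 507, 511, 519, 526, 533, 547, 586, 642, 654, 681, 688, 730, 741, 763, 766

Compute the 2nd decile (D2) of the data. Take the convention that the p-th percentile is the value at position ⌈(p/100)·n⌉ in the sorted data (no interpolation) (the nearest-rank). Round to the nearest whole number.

n = 24.
Position = ⌈20/100 · 24⌉ = ⌈4.8⌉ = 5.
The value at rank 5 is 329.

329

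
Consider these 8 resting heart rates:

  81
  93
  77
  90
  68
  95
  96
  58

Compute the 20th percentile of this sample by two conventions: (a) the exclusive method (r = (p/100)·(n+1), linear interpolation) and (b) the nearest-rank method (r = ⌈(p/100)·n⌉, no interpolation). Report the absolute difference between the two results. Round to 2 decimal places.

Sorted: 58, 68, 77, 81, 90, 93, 95, 96.
n = 8.
(a) r = 1.8; between ranks 1 (58) and 2 (68): 66.
(b) the nearest-rank method: rank 2 → 68.
|66 − 68| = 2.

2.00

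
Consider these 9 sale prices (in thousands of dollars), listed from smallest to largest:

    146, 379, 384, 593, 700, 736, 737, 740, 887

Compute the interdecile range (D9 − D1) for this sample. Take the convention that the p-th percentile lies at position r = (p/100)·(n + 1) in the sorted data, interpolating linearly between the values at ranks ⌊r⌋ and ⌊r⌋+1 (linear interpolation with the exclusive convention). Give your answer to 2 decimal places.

741.00

n = 9.
P10: r = 1 (integer) → 146.
P90: r = 9 (integer) → 887.
Difference: 887 − 146 = 741.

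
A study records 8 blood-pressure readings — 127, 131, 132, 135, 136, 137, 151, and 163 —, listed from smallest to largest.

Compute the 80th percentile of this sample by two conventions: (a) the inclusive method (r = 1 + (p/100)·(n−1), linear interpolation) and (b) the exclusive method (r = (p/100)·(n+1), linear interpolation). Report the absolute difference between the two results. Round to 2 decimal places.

8.00

n = 8.
(a) r = 6.6; between ranks 6 (137) and 7 (151): 145.4.
(b) r = 7.2; between ranks 7 (151) and 8 (163): 153.4.
|145.4 − 153.4| = 8.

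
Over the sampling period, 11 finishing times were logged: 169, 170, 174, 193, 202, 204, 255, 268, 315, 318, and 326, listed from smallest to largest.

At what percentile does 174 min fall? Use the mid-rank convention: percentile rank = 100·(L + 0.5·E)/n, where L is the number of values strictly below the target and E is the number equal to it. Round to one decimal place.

22.7

Count below 174: L = 2; count equal: E = 1; n = 11.
Percentile rank = 100·(2 + 0.5·1)/11 = 100·2.5/11 = 22.73.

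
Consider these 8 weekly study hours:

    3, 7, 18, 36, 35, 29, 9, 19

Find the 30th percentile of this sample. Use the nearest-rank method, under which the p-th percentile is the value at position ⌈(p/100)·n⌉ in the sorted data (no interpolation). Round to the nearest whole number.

9

Sorted: 3, 7, 9, 18, 19, 29, 35, 36.
n = 8.
Position = ⌈30/100 · 8⌉ = ⌈2.4⌉ = 3.
The value at rank 3 is 9.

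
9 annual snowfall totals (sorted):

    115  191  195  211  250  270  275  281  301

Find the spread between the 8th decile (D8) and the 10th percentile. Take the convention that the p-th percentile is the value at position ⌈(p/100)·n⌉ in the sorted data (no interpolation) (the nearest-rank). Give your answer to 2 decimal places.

n = 9.
P10: rank ⌈10/100·9⌉ = 1 → 115.
P80: rank ⌈80/100·9⌉ = 8 → 281.
Difference: 281 − 115 = 166.

166.00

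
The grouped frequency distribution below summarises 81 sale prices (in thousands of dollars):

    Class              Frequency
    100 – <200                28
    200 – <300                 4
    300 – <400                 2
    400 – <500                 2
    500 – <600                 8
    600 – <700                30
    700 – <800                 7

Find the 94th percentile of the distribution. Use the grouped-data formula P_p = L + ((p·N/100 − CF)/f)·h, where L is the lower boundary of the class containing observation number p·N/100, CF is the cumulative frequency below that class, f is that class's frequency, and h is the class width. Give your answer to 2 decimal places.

N = 81; target position k = 94/100 · 81 = 76.14.
Cumulative frequencies: 28, 32, 34, 36, 44, 74, 81.
Observation 76.14 falls in the class 700 – <800.
L = 700, CF = 74, f = 7, h = 100.
P94 = 700 + ((76.14 − 74)/7)·100 = 700 + 30.5714 = 730.571.

730.57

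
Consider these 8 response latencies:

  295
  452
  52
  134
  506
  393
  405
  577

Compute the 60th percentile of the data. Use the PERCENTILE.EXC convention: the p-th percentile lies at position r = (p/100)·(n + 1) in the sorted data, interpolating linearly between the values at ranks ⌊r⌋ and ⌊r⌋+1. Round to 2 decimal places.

Sorted: 52, 134, 295, 393, 405, 452, 506, 577.
n = 8.
r = (60/100)·(8 + 1) = 5.4.
Rank 5 is 405 and rank 6 is 452.
Interpolate: 405 + 0.4·(452 − 405) = 405 + 0.4·47 = 423.8.

423.80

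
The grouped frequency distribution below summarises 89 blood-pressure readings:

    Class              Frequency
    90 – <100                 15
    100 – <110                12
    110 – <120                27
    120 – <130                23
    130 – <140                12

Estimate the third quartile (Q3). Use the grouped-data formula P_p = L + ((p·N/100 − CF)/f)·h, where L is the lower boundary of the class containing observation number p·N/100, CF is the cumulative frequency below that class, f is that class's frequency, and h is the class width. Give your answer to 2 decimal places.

N = 89; target position k = 75/100 · 89 = 66.75.
Cumulative frequencies: 15, 27, 54, 77, 89.
Observation 66.75 falls in the class 120 – <130.
L = 120, CF = 54, f = 23, h = 10.
P75 = 120 + ((66.75 − 54)/23)·10 = 120 + 5.54348 = 125.543.

125.54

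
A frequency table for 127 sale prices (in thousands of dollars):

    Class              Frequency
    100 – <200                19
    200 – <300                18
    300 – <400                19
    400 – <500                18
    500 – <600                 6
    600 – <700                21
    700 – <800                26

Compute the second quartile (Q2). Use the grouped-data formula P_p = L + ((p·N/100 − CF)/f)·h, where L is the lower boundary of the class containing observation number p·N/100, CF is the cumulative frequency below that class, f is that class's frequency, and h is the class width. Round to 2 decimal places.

441.67

N = 127; target position k = 50/100 · 127 = 63.5.
Cumulative frequencies: 19, 37, 56, 74, 80, 101, 127.
Observation 63.5 falls in the class 400 – <500.
L = 400, CF = 56, f = 18, h = 100.
P50 = 400 + ((63.5 − 56)/18)·100 = 400 + 41.6667 = 441.667.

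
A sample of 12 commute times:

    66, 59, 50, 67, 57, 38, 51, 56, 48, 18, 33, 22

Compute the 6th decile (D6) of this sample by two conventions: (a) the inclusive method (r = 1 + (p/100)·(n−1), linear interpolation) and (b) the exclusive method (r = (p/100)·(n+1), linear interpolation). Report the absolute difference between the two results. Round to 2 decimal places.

1.00

Sorted: 18, 22, 33, 38, 48, 50, 51, 56, 57, 59, 66, 67.
n = 12.
(a) r = 7.6; between ranks 7 (51) and 8 (56): 54.
(b) r = 7.8; between ranks 7 (51) and 8 (56): 55.
|54 − 55| = 1.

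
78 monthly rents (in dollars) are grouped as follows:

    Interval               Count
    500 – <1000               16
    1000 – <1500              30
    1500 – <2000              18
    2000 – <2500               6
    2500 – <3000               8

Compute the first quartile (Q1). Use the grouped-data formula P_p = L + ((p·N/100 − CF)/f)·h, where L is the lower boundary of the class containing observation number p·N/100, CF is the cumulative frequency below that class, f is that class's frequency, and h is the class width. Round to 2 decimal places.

N = 78; target position k = 25/100 · 78 = 19.5.
Cumulative frequencies: 16, 46, 64, 70, 78.
Observation 19.5 falls in the class 1000 – <1500.
L = 1000, CF = 16, f = 30, h = 500.
P25 = 1000 + ((19.5 − 16)/30)·500 = 1000 + 58.3333 = 1058.33.

1058.33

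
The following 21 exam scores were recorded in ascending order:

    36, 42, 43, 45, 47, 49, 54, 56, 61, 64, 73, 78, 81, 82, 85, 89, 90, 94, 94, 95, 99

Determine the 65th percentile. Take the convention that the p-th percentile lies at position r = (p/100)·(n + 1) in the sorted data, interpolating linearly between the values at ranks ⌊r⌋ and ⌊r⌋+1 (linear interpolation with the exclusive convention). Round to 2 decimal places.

n = 21.
r = (65/100)·(21 + 1) = 14.3.
Rank 14 is 82 and rank 15 is 85.
Interpolate: 82 + 0.3·(85 − 82) = 82 + 0.3·3 = 82.9.

82.90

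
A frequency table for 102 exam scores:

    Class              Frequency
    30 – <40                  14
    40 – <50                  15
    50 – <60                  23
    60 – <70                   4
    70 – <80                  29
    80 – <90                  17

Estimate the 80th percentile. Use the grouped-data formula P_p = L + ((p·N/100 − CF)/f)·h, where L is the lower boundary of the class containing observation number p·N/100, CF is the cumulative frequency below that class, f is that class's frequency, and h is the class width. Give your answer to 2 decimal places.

78.83

N = 102; target position k = 80/100 · 102 = 81.6.
Cumulative frequencies: 14, 29, 52, 56, 85, 102.
Observation 81.6 falls in the class 70 – <80.
L = 70, CF = 56, f = 29, h = 10.
P80 = 70 + ((81.6 − 56)/29)·10 = 70 + 8.82759 = 78.8276.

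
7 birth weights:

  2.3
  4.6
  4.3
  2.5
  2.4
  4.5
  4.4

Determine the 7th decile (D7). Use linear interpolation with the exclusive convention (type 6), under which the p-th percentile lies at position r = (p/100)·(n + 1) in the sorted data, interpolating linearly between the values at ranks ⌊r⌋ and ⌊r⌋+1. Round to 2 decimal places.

4.46

Sorted: 2.3, 2.4, 2.5, 4.3, 4.4, 4.5, 4.6.
n = 7.
r = (70/100)·(7 + 1) = 5.6.
Rank 5 is 4.4 and rank 6 is 4.5.
Interpolate: 4.4 + 0.6·(4.5 − 4.4) = 4.4 + 0.6·0.1 = 4.46.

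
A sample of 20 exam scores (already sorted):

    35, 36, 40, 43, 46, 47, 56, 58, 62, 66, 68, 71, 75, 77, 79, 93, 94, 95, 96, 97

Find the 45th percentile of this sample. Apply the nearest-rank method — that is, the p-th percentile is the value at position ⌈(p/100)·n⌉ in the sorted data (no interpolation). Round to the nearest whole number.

n = 20.
Position = ⌈45/100 · 20⌉ = ⌈9⌉ = 9.
The value at rank 9 is 62.

62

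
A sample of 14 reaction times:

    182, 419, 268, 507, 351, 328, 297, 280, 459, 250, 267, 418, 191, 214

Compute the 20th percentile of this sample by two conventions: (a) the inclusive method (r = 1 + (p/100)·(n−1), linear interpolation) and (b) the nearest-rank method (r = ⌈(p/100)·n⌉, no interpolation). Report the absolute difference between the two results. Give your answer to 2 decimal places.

21.60

Sorted: 182, 191, 214, 250, 267, 268, 280, 297, 328, 351, 418, 419, 459, 507.
n = 14.
(a) r = 3.6; between ranks 3 (214) and 4 (250): 235.6.
(b) the nearest-rank method: rank 3 → 214.
|235.6 − 214| = 21.6.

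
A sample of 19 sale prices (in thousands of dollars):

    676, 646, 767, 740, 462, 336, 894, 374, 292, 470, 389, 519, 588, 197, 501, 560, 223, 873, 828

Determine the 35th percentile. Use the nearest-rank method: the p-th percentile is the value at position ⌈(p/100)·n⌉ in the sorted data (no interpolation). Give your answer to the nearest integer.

462

Sorted: 197, 223, 292, 336, 374, 389, 462, 470, 501, 519, 560, 588, 646, 676, 740, 767, 828, 873, 894.
n = 19.
Position = ⌈35/100 · 19⌉ = ⌈6.65⌉ = 7.
The value at rank 7 is 462.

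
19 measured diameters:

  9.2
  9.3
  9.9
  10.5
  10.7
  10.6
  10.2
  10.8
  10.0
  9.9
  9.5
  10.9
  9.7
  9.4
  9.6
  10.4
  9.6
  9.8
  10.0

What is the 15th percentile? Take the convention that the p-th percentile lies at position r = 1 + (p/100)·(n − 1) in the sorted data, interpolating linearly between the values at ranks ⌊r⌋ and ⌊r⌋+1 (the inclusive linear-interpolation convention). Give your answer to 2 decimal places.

9.47

Sorted: 9.2, 9.3, 9.4, 9.5, 9.6, 9.6, 9.7, 9.8, 9.9, 9.9, 10.0, 10.0, 10.2, 10.4, 10.5, 10.6, 10.7, 10.8, 10.9.
n = 19.
r = 1 + (15/100)·(19 − 1) = 1 + 2.7 = 3.7.
Rank 3 is 9.4 and rank 4 is 9.5.
Interpolate: 9.4 + 0.7·(9.5 − 9.4) = 9.4 + 0.7·0.1 = 9.47.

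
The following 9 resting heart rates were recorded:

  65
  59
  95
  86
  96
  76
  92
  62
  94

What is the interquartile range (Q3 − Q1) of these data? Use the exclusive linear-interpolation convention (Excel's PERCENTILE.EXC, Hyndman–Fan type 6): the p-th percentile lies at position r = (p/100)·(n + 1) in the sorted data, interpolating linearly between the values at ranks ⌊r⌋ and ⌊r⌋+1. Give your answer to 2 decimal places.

Sorted: 59, 62, 65, 76, 86, 92, 94, 95, 96.
n = 9.
P25: r = 2.5; ranks 2–3 are 62, 65; interpolating gives 63.5.
P75: r = 7.5; ranks 7–8 are 94, 95; interpolating gives 94.5.
Difference: 94.5 − 63.5 = 31.

31.00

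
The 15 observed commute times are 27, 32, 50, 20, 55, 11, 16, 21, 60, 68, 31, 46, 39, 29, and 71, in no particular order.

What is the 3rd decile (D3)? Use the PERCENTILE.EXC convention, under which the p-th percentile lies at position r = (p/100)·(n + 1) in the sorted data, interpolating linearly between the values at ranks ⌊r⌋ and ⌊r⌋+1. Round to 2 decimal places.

Sorted: 11, 16, 20, 21, 27, 29, 31, 32, 39, 46, 50, 55, 60, 68, 71.
n = 15.
r = (30/100)·(15 + 1) = 4.8.
Rank 4 is 21 and rank 5 is 27.
Interpolate: 21 + 0.8·(27 − 21) = 21 + 0.8·6 = 25.8.

25.80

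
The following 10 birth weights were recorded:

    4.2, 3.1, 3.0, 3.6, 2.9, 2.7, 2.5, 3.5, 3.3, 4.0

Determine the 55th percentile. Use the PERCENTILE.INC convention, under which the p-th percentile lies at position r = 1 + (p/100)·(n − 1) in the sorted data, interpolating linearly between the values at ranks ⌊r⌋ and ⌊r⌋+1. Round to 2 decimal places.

Sorted: 2.5, 2.7, 2.9, 3.0, 3.1, 3.3, 3.5, 3.6, 4.0, 4.2.
n = 10.
r = 1 + (55/100)·(10 − 1) = 1 + 4.95 = 5.95.
Rank 5 is 3.1 and rank 6 is 3.3.
Interpolate: 3.1 + 0.95·(3.3 − 3.1) = 3.1 + 0.95·0.2 = 3.29.

3.29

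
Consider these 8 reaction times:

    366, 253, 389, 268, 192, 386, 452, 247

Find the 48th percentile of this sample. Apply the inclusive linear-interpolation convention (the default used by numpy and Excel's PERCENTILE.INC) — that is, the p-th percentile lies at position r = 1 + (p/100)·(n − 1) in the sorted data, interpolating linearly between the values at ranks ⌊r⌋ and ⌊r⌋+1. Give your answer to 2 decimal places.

303.28

Sorted: 192, 247, 253, 268, 366, 386, 389, 452.
n = 8.
r = 1 + (48/100)·(8 − 1) = 1 + 3.36 = 4.36.
Rank 4 is 268 and rank 5 is 366.
Interpolate: 268 + 0.36·(366 − 268) = 268 + 0.36·98 = 303.28.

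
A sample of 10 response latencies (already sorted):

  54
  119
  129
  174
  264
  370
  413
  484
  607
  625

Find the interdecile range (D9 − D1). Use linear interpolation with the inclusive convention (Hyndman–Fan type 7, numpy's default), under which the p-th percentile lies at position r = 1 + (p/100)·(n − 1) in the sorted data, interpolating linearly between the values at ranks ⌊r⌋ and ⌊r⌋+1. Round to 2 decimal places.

n = 10.
P10: r = 1.9; ranks 1–2 are 54, 119; interpolating gives 112.5.
P90: r = 9.1; ranks 9–10 are 607, 625; interpolating gives 608.8.
Difference: 608.8 − 112.5 = 496.3.

496.30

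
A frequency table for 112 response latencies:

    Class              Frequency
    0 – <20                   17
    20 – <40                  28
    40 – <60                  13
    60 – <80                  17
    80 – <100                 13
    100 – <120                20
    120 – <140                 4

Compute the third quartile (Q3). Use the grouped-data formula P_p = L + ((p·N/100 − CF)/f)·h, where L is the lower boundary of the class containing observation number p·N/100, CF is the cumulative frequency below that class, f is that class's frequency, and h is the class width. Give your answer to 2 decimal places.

93.85

N = 112; target position k = 75/100 · 112 = 84.
Cumulative frequencies: 17, 45, 58, 75, 88, 108, 112.
Observation 84 falls in the class 80 – <100.
L = 80, CF = 75, f = 13, h = 20.
P75 = 80 + ((84 − 75)/13)·20 = 80 + 13.8462 = 93.8462.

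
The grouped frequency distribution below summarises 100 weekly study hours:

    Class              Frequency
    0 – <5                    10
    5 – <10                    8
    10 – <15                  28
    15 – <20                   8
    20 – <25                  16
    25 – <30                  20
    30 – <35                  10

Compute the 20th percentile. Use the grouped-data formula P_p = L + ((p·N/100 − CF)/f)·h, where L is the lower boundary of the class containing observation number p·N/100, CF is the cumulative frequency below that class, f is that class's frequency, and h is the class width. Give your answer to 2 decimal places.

N = 100; target position k = 20/100 · 100 = 20.
Cumulative frequencies: 10, 18, 46, 54, 70, 90, 100.
Observation 20 falls in the class 10 – <15.
L = 10, CF = 18, f = 28, h = 5.
P20 = 10 + ((20 − 18)/28)·5 = 10 + 0.357143 = 10.3571.

10.36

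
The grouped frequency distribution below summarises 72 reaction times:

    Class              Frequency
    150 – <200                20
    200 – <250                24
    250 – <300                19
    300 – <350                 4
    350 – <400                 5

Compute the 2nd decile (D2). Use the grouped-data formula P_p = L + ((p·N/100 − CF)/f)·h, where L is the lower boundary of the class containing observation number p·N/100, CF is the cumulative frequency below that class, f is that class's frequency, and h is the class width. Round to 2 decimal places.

186.00

N = 72; target position k = 20/100 · 72 = 14.4.
Cumulative frequencies: 20, 44, 63, 67, 72.
Observation 14.4 falls in the class 150 – <200.
L = 150, CF = 0, f = 20, h = 50.
P20 = 150 + ((14.4 − 0)/20)·50 = 150 + 36 = 186.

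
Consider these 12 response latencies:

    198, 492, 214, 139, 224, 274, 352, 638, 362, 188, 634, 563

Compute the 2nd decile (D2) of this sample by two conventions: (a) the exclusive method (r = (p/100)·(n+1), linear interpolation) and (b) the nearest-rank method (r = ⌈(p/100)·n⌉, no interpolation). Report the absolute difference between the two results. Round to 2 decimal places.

Sorted: 139, 188, 198, 214, 224, 274, 352, 362, 492, 563, 634, 638.
n = 12.
(a) r = 2.6; between ranks 2 (188) and 3 (198): 194.
(b) the nearest-rank method: rank 3 → 198.
|194 − 198| = 4.

4.00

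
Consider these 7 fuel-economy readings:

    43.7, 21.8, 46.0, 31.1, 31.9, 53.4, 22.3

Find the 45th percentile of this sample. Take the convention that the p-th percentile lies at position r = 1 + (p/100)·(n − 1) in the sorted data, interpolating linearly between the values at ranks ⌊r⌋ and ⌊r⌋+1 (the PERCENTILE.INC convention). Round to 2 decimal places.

31.66

Sorted: 21.8, 22.3, 31.1, 31.9, 43.7, 46.0, 53.4.
n = 7.
r = 1 + (45/100)·(7 − 1) = 1 + 2.7 = 3.7.
Rank 3 is 31.1 and rank 4 is 31.9.
Interpolate: 31.1 + 0.7·(31.9 − 31.1) = 31.1 + 0.7·0.8 = 31.66.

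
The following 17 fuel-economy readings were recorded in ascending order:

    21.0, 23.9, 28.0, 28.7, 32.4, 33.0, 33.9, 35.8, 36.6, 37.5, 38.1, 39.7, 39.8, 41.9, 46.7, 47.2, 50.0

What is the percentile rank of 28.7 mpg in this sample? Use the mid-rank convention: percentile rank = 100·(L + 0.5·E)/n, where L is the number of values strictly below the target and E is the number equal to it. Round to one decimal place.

20.6

Count below 28.7: L = 3; count equal: E = 1; n = 17.
Percentile rank = 100·(3 + 0.5·1)/17 = 100·3.5/17 = 20.59.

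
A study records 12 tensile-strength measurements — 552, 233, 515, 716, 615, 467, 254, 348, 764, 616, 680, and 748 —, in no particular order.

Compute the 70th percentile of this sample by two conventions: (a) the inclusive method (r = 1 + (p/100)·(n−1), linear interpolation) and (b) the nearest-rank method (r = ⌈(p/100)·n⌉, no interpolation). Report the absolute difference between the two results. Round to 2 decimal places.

Sorted: 233, 254, 348, 467, 515, 552, 615, 616, 680, 716, 748, 764.
n = 12.
(a) r = 8.7; between ranks 8 (616) and 9 (680): 660.8.
(b) the nearest-rank method: rank 9 → 680.
|660.8 − 680| = 19.2.

19.20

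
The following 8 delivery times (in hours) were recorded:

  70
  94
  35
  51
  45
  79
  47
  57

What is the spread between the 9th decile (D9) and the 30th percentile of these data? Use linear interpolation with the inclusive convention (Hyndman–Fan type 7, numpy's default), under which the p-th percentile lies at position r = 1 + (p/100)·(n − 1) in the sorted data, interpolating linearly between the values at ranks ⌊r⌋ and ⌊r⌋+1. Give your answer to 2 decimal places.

Sorted: 35, 45, 47, 51, 57, 70, 79, 94.
n = 8.
P30: r = 3.1; ranks 3–4 are 47, 51; interpolating gives 47.4.
P90: r = 7.3; ranks 7–8 are 79, 94; interpolating gives 83.5.
Difference: 83.5 − 47.4 = 36.1.

36.10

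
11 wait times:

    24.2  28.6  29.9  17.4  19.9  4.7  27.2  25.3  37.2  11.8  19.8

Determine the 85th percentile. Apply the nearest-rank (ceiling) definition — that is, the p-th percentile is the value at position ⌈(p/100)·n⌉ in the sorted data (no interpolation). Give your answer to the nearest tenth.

29.9

Sorted: 4.7, 11.8, 17.4, 19.8, 19.9, 24.2, 25.3, 27.2, 28.6, 29.9, 37.2.
n = 11.
Position = ⌈85/100 · 11⌉ = ⌈9.35⌉ = 10.
The value at rank 10 is 29.9.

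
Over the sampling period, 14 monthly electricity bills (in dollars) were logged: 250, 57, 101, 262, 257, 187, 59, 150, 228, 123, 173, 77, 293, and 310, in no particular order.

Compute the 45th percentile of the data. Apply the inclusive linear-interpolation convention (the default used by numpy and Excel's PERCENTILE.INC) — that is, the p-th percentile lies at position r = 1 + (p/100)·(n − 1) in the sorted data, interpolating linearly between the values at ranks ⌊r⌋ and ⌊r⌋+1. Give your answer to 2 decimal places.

169.55

Sorted: 57, 59, 77, 101, 123, 150, 173, 187, 228, 250, 257, 262, 293, 310.
n = 14.
r = 1 + (45/100)·(14 − 1) = 1 + 5.85 = 6.85.
Rank 6 is 150 and rank 7 is 173.
Interpolate: 150 + 0.85·(173 − 150) = 150 + 0.85·23 = 169.55.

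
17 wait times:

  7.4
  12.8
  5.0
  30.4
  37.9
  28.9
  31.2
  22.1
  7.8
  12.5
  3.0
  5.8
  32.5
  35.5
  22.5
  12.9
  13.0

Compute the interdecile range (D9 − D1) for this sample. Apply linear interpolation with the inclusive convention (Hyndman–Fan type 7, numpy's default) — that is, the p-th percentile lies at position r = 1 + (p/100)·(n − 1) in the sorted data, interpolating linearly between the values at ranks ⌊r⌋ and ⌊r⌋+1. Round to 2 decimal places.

Sorted: 3.0, 5.0, 5.8, 7.4, 7.8, 12.5, 12.8, 12.9, 13.0, 22.1, 22.5, 28.9, 30.4, 31.2, 32.5, 35.5, 37.9.
n = 17.
P10: r = 2.6; ranks 2–3 are 5.0, 5.8; interpolating gives 5.48.
P90: r = 15.4; ranks 15–16 are 32.5, 35.5; interpolating gives 33.7.
Difference: 33.7 − 5.48 = 28.22.

28.22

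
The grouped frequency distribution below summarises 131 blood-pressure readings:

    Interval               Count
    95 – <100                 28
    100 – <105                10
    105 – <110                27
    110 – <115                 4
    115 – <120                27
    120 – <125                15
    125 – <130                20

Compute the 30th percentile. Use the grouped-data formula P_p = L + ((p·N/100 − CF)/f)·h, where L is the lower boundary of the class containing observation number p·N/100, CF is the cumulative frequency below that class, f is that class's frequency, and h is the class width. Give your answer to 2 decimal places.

105.24

N = 131; target position k = 30/100 · 131 = 39.3.
Cumulative frequencies: 28, 38, 65, 69, 96, 111, 131.
Observation 39.3 falls in the class 105 – <110.
L = 105, CF = 38, f = 27, h = 5.
P30 = 105 + ((39.3 − 38)/27)·5 = 105 + 0.240741 = 105.241.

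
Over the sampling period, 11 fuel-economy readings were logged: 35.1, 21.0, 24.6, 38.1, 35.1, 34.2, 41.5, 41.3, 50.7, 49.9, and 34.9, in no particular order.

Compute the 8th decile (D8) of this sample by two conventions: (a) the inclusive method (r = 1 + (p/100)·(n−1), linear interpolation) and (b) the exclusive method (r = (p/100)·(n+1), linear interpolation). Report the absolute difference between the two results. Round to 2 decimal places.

5.04

Sorted: 21.0, 24.6, 34.2, 34.9, 35.1, 35.1, 38.1, 41.3, 41.5, 49.9, 50.7.
n = 11.
(a) r = 9 → value at rank 9 = 41.5.
(b) r = 9.6; between ranks 9 (41.5) and 10 (49.9): 46.54.
|41.5 − 46.54| = 5.04.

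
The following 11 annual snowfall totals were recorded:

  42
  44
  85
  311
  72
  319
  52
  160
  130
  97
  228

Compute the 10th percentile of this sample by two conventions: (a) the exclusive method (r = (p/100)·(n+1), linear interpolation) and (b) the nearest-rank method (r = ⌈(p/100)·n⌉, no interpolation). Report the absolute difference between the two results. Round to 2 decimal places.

1.60

Sorted: 42, 44, 52, 72, 85, 97, 130, 160, 228, 311, 319.
n = 11.
(a) r = 1.2; between ranks 1 (42) and 2 (44): 42.4.
(b) the nearest-rank method: rank 2 → 44.
|42.4 − 44| = 1.6.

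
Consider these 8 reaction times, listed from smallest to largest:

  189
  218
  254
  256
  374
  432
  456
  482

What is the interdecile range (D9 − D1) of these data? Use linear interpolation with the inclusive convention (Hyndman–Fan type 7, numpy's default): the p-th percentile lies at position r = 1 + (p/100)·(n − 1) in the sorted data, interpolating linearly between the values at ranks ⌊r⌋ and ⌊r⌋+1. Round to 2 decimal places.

n = 8.
P10: r = 1.7; ranks 1–2 are 189, 218; interpolating gives 209.3.
P90: r = 7.3; ranks 7–8 are 456, 482; interpolating gives 463.8.
Difference: 463.8 − 209.3 = 254.5.

254.50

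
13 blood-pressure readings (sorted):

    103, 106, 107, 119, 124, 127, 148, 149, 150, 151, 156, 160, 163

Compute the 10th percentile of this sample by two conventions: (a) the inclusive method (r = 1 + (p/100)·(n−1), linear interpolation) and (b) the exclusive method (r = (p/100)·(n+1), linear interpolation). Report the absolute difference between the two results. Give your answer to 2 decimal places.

2.00

n = 13.
(a) r = 2.2; between ranks 2 (106) and 3 (107): 106.2.
(b) r = 1.4; between ranks 1 (103) and 2 (106): 104.2.
|106.2 − 104.2| = 2.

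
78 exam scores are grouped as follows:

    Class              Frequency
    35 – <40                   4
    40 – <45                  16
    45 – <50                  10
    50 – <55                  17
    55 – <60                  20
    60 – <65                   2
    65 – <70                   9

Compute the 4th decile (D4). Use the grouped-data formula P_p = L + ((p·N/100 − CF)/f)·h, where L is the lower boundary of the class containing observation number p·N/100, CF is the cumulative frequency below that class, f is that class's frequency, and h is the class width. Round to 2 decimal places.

N = 78; target position k = 40/100 · 78 = 31.2.
Cumulative frequencies: 4, 20, 30, 47, 67, 69, 78.
Observation 31.2 falls in the class 50 – <55.
L = 50, CF = 30, f = 17, h = 5.
P40 = 50 + ((31.2 − 30)/17)·5 = 50 + 0.352941 = 50.3529.

50.35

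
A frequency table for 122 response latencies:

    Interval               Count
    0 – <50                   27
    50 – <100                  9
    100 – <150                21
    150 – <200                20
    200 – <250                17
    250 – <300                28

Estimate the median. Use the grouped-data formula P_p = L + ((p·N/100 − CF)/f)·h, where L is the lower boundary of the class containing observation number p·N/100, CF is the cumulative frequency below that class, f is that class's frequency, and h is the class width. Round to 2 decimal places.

160.00

N = 122; target position k = 50/100 · 122 = 61.
Cumulative frequencies: 27, 36, 57, 77, 94, 122.
Observation 61 falls in the class 150 – <200.
L = 150, CF = 57, f = 20, h = 50.
P50 = 150 + ((61 − 57)/20)·50 = 150 + 10 = 160.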